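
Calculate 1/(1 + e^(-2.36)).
0.9137

sigmoid(2.36) = 1/(1 + e^(-2.36)) = 1/(1 + 0.09442) = 0.9137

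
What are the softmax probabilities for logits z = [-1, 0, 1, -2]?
p = [0.0871, 0.2369, 0.6439, 0.0321]

exp(z) = [0.3679, 1, 2.718, 0.1353]
Sum = 4.221
p = [0.0871, 0.2369, 0.6439, 0.0321]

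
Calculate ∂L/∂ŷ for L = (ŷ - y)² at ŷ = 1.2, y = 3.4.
∂L/∂ŷ = -4.4

∂L/∂ŷ = 2(ŷ - y) = 2(1.2 - 3.4) = 2(-2.2) = -4.4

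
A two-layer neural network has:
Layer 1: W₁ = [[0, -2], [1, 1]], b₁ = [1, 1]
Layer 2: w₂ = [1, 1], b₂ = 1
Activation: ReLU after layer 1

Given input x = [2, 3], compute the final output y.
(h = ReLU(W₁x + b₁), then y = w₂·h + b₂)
y = 7

Layer 1 pre-activation: z₁ = [-5, 6]
After ReLU: h = [0, 6]
Layer 2 output: y = 1×0 + 1×6 + 1 = 7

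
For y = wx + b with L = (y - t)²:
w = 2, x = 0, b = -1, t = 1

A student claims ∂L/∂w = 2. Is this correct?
Incorrect

y = (2)(0) + -1 = -1
∂L/∂y = 2(y - t) = 2(-1 - 1) = -4
∂y/∂w = x = 0
∂L/∂w = -4 × 0 = 0

Claimed value: 2
Incorrect: The correct gradient is 0.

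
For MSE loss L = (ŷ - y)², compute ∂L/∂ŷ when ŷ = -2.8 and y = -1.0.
∂L/∂ŷ = -3.6

∂L/∂ŷ = 2(ŷ - y) = 2(-2.8 - -1.0) = 2(-1.8) = -3.6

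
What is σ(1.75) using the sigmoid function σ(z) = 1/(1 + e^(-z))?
0.852

sigmoid(1.75) = 1/(1 + e^(-1.75)) = 1/(1 + 0.1738) = 0.852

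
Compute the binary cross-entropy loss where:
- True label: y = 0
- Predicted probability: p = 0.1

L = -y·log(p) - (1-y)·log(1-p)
L = 0.1054

L = -0·log(0.1) - 1·log(0.9) = -log(0.9) = 0.1054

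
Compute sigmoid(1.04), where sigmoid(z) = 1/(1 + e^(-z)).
0.7389

sigmoid(1.04) = 1/(1 + e^(-1.04)) = 1/(1 + 0.3535) = 0.7389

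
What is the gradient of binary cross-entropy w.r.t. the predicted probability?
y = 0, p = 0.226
∂L/∂p = 1.292

∂L/∂p = -y/p + (1-y)/(1-p) = 0 + 1/0.774 = 1.292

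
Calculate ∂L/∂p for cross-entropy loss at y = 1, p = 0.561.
∂L/∂p = -1.783

∂L/∂p = -y/p + (1-y)/(1-p) = -1/0.561 + 0 = -1.783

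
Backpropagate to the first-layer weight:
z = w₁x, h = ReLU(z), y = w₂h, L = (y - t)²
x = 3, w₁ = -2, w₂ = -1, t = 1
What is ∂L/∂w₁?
∂L/∂w₁ = 0

Forward pass:
z = w₁x = -2×3 = -6
h = ReLU(-6) = 0
y = w₂h = -1×0 = 0

Backward pass:
∂L/∂y = 2(y - t) = 2(0 - 1) = -2
∂y/∂h = w₂ = -1
∂h/∂z = 0 (ReLU derivative)
∂z/∂w₁ = x = 3

∂L/∂w₁ = -2 × -1 × 0 × 3 = 0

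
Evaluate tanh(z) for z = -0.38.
-0.3627

tanh(-0.38) = (e^(-0.38) - e^(0.38))/(e^(-0.38) + e^(0.38)) = -0.3627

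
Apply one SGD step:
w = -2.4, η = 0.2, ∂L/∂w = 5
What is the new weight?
w_new = -3.4

w_new = w - η·∂L/∂w = -2.4 - 0.2×(5) = -2.4 - (1) = -3.4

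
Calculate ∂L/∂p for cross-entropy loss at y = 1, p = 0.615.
∂L/∂p = -1.626

∂L/∂p = -y/p + (1-y)/(1-p) = -1/0.615 + 0 = -1.626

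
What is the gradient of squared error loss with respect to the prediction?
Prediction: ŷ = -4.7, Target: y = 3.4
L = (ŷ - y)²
∂L/∂ŷ = -16.2

∂L/∂ŷ = 2(ŷ - y) = 2(-4.7 - 3.4) = 2(-8.1) = -16.2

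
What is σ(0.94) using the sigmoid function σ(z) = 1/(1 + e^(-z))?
0.7191

sigmoid(0.94) = 1/(1 + e^(-0.94)) = 1/(1 + 0.3906) = 0.7191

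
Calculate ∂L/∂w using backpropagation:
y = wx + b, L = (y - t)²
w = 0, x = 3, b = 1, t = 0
∂L/∂w = 6

y = wx + b = (0)(3) + 1 = 1
∂L/∂y = 2(y - t) = 2(1 - 0) = 2
∂y/∂w = x = 3
∂L/∂w = ∂L/∂y · ∂y/∂w = 2 × 3 = 6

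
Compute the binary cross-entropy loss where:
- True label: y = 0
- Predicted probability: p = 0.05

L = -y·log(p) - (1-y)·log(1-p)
L = 0.05129

L = -0·log(0.05) - 1·log(0.95) = -log(0.95) = 0.05129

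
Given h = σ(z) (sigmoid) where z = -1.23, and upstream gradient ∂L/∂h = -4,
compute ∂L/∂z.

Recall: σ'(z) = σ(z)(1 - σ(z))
∂L/∂z = -0.7001

σ(-1.23) = 0.2262
σ'(-1.23) = σ(-1.23)(1 - σ(-1.23)) = 0.2262 × 0.7738 = 0.175
∂L/∂z = ∂L/∂h · σ'(z) = -4 × 0.175 = -0.7001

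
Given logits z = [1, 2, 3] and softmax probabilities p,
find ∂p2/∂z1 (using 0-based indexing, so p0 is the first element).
∂p2/∂z1 = -0.1628

p = softmax(z) = [0.09003, 0.2447, 0.6652]
p2 = 0.6652, p1 = 0.2447

∂p2/∂z1 = -p2 × p1 = -0.6652 × 0.2447 = -0.1628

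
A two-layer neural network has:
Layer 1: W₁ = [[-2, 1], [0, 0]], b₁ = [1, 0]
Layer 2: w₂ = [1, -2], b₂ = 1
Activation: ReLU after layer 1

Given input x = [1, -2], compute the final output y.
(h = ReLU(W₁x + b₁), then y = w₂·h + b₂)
y = 1

Layer 1 pre-activation: z₁ = [-3, 0]
After ReLU: h = [0, 0]
Layer 2 output: y = 1×0 + -2×0 + 1 = 1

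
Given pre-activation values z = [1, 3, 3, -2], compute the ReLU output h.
h = [1, 3, 3, 0]

ReLU applied element-wise: max(0,1)=1, max(0,3)=3, max(0,3)=3, max(0,-2)=0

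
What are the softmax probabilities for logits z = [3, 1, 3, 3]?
p = [0.3189, 0.0432, 0.3189, 0.3189]

exp(z) = [20.09, 2.718, 20.09, 20.09]
Sum = 62.97
p = [0.3189, 0.0432, 0.3189, 0.3189]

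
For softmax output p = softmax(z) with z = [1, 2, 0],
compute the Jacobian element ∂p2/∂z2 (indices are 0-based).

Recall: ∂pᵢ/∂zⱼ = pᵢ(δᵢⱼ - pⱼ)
∂p2/∂z2 = 0.08193

p = softmax(z) = [0.2447, 0.6652, 0.09003]
p2 = 0.09003

∂p2/∂z2 = p2(1 - p2) = 0.09003 × (1 - 0.09003) = 0.08193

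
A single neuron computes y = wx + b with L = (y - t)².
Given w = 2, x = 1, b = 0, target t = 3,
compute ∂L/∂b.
∂L/∂b = -2

y = wx + b = (2)(1) + 0 = 2
∂L/∂y = 2(y - t) = 2(2 - 3) = -2
∂y/∂b = 1
∂L/∂b = ∂L/∂y · ∂y/∂b = -2 × 1 = -2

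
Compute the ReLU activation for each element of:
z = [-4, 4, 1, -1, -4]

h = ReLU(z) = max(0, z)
h = [0, 4, 1, 0, 0]

ReLU applied element-wise: max(0,-4)=0, max(0,4)=4, max(0,1)=1, max(0,-1)=0, max(0,-4)=0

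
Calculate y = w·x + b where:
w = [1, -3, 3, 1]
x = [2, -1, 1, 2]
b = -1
y = 9

y = (1)(2) + (-3)(-1) + (3)(1) + (1)(2) + -1 = 9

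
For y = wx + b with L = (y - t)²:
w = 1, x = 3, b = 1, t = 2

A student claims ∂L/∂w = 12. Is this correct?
Correct

y = (1)(3) + 1 = 4
∂L/∂y = 2(y - t) = 2(4 - 2) = 4
∂y/∂w = x = 3
∂L/∂w = 4 × 3 = 12

Claimed value: 12
Correct: The correct gradient is 12.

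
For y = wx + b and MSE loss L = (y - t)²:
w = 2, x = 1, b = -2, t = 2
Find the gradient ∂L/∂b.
∂L/∂b = -4

y = wx + b = (2)(1) + -2 = 0
∂L/∂y = 2(y - t) = 2(0 - 2) = -4
∂y/∂b = 1
∂L/∂b = ∂L/∂y · ∂y/∂b = -4 × 1 = -4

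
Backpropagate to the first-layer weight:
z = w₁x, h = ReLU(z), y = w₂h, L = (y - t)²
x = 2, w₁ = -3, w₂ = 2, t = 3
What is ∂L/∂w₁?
∂L/∂w₁ = 0

Forward pass:
z = w₁x = -3×2 = -6
h = ReLU(-6) = 0
y = w₂h = 2×0 = 0

Backward pass:
∂L/∂y = 2(y - t) = 2(0 - 3) = -6
∂y/∂h = w₂ = 2
∂h/∂z = 0 (ReLU derivative)
∂z/∂w₁ = x = 2

∂L/∂w₁ = -6 × 2 × 0 × 2 = 0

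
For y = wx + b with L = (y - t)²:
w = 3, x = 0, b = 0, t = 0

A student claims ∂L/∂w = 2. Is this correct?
Incorrect

y = (3)(0) + 0 = 0
∂L/∂y = 2(y - t) = 2(0 - 0) = 0
∂y/∂w = x = 0
∂L/∂w = 0 × 0 = 0

Claimed value: 2
Incorrect: The correct gradient is 0.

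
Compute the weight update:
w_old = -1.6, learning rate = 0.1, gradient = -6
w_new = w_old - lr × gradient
w_new = -1

w_new = w - η·∂L/∂w = -1.6 - 0.1×(-6) = -1.6 - (-0.6) = -1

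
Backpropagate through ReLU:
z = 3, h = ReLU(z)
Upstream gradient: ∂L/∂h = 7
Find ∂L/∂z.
∂L/∂z = 7

h = ReLU(3) = 3
Since z > 0: ∂h/∂z = 1
∂L/∂z = ∂L/∂h · ∂h/∂z = 7 × 1 = 7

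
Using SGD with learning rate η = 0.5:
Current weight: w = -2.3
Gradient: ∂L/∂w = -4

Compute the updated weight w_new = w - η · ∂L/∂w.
w_new = -0.3

w_new = w - η·∂L/∂w = -2.3 - 0.5×(-4) = -2.3 - (-2) = -0.3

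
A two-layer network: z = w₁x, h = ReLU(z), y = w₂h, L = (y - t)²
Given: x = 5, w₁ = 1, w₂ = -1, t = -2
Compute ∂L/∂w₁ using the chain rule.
∂L/∂w₁ = 30

Forward pass:
z = w₁x = 1×5 = 5
h = ReLU(5) = 5
y = w₂h = -1×5 = -5

Backward pass:
∂L/∂y = 2(y - t) = 2(-5 - -2) = -6
∂y/∂h = w₂ = -1
∂h/∂z = 1 (ReLU derivative)
∂z/∂w₁ = x = 5

∂L/∂w₁ = -6 × -1 × 1 × 5 = 30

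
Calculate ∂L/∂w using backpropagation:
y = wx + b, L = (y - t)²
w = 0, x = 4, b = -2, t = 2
∂L/∂w = -32

y = wx + b = (0)(4) + -2 = -2
∂L/∂y = 2(y - t) = 2(-2 - 2) = -8
∂y/∂w = x = 4
∂L/∂w = ∂L/∂y · ∂y/∂w = -8 × 4 = -32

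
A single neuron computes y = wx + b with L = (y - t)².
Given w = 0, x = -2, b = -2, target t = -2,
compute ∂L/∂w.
∂L/∂w = 0

y = wx + b = (0)(-2) + -2 = -2
∂L/∂y = 2(y - t) = 2(-2 - -2) = 0
∂y/∂w = x = -2
∂L/∂w = ∂L/∂y · ∂y/∂w = 0 × -2 = 0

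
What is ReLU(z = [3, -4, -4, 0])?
h = [3, 0, 0, 0]

ReLU applied element-wise: max(0,3)=3, max(0,-4)=0, max(0,-4)=0, max(0,0)=0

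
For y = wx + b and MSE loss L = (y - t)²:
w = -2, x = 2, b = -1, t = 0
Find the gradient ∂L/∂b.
∂L/∂b = -10

y = wx + b = (-2)(2) + -1 = -5
∂L/∂y = 2(y - t) = 2(-5 - 0) = -10
∂y/∂b = 1
∂L/∂b = ∂L/∂y · ∂y/∂b = -10 × 1 = -10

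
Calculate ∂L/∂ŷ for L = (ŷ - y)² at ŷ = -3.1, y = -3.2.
∂L/∂ŷ = 0.2

∂L/∂ŷ = 2(ŷ - y) = 2(-3.1 - -3.2) = 2(0.1) = 0.2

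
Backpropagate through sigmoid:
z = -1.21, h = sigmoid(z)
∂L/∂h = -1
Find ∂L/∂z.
∂L/∂z = -0.1769

σ(-1.21) = 0.2297
σ'(-1.21) = σ(-1.21)(1 - σ(-1.21)) = 0.2297 × 0.7703 = 0.1769
∂L/∂z = ∂L/∂h · σ'(z) = -1 × 0.1769 = -0.1769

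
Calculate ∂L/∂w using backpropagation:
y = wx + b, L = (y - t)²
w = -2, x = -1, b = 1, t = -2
∂L/∂w = -10

y = wx + b = (-2)(-1) + 1 = 3
∂L/∂y = 2(y - t) = 2(3 - -2) = 10
∂y/∂w = x = -1
∂L/∂w = ∂L/∂y · ∂y/∂w = 10 × -1 = -10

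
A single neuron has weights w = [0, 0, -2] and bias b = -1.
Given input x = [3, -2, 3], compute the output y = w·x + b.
y = -7

y = (0)(3) + (0)(-2) + (-2)(3) + -1 = -7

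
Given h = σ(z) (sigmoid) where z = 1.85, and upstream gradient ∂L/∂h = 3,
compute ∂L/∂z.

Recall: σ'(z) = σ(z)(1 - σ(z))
∂L/∂z = 0.3522

σ(1.85) = 0.8641
σ'(1.85) = σ(1.85)(1 - σ(1.85)) = 0.8641 × 0.1359 = 0.1174
∂L/∂z = ∂L/∂h · σ'(z) = 3 × 0.1174 = 0.3522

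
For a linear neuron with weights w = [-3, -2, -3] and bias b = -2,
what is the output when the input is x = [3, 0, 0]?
y = -11

y = (-3)(3) + (-2)(0) + (-3)(0) + -2 = -11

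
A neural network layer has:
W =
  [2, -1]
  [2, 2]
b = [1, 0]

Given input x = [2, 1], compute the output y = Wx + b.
y = [4, 6]

Wx = [2×2 + -1×1, 2×2 + 2×1]
   = [3, 6]
y = Wx + b = [3 + 1, 6 + 0] = [4, 6]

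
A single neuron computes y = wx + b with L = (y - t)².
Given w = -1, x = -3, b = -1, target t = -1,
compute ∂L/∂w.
∂L/∂w = -18

y = wx + b = (-1)(-3) + -1 = 2
∂L/∂y = 2(y - t) = 2(2 - -1) = 6
∂y/∂w = x = -3
∂L/∂w = ∂L/∂y · ∂y/∂w = 6 × -3 = -18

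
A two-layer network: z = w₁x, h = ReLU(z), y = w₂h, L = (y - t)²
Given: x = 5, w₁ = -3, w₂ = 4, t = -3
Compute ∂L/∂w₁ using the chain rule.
∂L/∂w₁ = 0

Forward pass:
z = w₁x = -3×5 = -15
h = ReLU(-15) = 0
y = w₂h = 4×0 = 0

Backward pass:
∂L/∂y = 2(y - t) = 2(0 - -3) = 6
∂y/∂h = w₂ = 4
∂h/∂z = 0 (ReLU derivative)
∂z/∂w₁ = x = 5

∂L/∂w₁ = 6 × 4 × 0 × 5 = 0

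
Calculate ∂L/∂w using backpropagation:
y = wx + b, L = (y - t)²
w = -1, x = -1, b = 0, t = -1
∂L/∂w = -4

y = wx + b = (-1)(-1) + 0 = 1
∂L/∂y = 2(y - t) = 2(1 - -1) = 4
∂y/∂w = x = -1
∂L/∂w = ∂L/∂y · ∂y/∂w = 4 × -1 = -4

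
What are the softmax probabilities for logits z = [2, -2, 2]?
p = [0.4955, 0.0091, 0.4955]

exp(z) = [7.389, 0.1353, 7.389]
Sum = 14.91
p = [0.4955, 0.0091, 0.4955]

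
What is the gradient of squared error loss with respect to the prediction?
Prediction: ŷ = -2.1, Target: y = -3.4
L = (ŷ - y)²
∂L/∂ŷ = 2.6

∂L/∂ŷ = 2(ŷ - y) = 2(-2.1 - -3.4) = 2(1.3) = 2.6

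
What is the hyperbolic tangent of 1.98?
0.9626

tanh(1.98) = (e^(1.98) - e^(-1.98))/(e^(1.98) + e^(-1.98)) = 0.9626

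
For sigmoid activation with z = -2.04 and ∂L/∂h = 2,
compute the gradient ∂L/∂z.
∂L/∂z = 0.2037

σ(-2.04) = 0.1151
σ'(-2.04) = σ(-2.04)(1 - σ(-2.04)) = 0.1151 × 0.8849 = 0.1018
∂L/∂z = ∂L/∂h · σ'(z) = 2 × 0.1018 = 0.2037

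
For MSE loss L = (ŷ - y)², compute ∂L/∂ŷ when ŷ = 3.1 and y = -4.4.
∂L/∂ŷ = 15.0

∂L/∂ŷ = 2(ŷ - y) = 2(3.1 - -4.4) = 2(7.5) = 15.0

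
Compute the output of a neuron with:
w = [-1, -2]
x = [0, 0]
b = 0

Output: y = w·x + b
y = 0

y = (-1)(0) + (-2)(0) + 0 = 0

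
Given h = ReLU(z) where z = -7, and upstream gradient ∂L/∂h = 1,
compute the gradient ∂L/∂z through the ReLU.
∂L/∂z = 0

h = ReLU(-7) = 0
Since z < 0: ∂h/∂z = 0
∂L/∂z = ∂L/∂h · ∂h/∂z = 1 × 0 = 0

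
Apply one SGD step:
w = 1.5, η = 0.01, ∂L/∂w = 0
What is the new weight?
w_new = 1.5

w_new = w - η·∂L/∂w = 1.5 - 0.01×(0) = 1.5 - (0) = 1.5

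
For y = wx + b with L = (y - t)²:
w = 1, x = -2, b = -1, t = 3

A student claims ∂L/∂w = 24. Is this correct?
Correct

y = (1)(-2) + -1 = -3
∂L/∂y = 2(y - t) = 2(-3 - 3) = -12
∂y/∂w = x = -2
∂L/∂w = -12 × -2 = 24

Claimed value: 24
Correct: The correct gradient is 24.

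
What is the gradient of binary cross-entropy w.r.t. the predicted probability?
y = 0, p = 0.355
∂L/∂p = 1.55

∂L/∂p = -y/p + (1-y)/(1-p) = 0 + 1/0.645 = 1.55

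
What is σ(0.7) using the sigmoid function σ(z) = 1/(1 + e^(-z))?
0.6682

sigmoid(0.7) = 1/(1 + e^(-0.7)) = 1/(1 + 0.4966) = 0.6682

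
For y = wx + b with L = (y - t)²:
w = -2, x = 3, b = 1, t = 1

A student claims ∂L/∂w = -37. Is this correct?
Incorrect

y = (-2)(3) + 1 = -5
∂L/∂y = 2(y - t) = 2(-5 - 1) = -12
∂y/∂w = x = 3
∂L/∂w = -12 × 3 = -36

Claimed value: -37
Incorrect: The correct gradient is -36.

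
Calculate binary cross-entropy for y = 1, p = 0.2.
L = 1.609

L = -1·log(0.2) - 0·log(0.8) = -log(0.2) = 1.609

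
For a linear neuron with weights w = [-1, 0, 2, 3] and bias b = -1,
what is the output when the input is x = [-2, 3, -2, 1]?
y = 0

y = (-1)(-2) + (0)(3) + (2)(-2) + (3)(1) + -1 = 0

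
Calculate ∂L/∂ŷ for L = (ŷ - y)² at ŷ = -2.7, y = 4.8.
∂L/∂ŷ = -15.0

∂L/∂ŷ = 2(ŷ - y) = 2(-2.7 - 4.8) = 2(-7.5) = -15.0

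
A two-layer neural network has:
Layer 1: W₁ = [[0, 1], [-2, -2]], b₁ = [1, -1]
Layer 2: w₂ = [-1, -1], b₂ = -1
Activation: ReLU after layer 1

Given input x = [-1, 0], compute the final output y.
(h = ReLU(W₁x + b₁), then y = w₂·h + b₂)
y = -3

Layer 1 pre-activation: z₁ = [1, 1]
After ReLU: h = [1, 1]
Layer 2 output: y = -1×1 + -1×1 + -1 = -3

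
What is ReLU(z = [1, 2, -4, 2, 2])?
h = [1, 2, 0, 2, 2]

ReLU applied element-wise: max(0,1)=1, max(0,2)=2, max(0,-4)=0, max(0,2)=2, max(0,2)=2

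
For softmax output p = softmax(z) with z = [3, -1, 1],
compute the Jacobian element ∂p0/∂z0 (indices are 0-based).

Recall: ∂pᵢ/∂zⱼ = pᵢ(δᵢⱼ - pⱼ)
∂p0/∂z0 = 0.1154

p = softmax(z) = [0.8668, 0.01588, 0.1173]
p0 = 0.8668

∂p0/∂z0 = p0(1 - p0) = 0.8668 × (1 - 0.8668) = 0.1154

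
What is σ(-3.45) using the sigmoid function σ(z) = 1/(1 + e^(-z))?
0.03077

sigmoid(-3.45) = 1/(1 + e^(3.45)) = 1/(1 + 31.5) = 0.03077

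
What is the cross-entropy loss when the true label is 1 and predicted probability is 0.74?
L = 0.3011

L = -1·log(0.74) - 0·log(0.26) = -log(0.74) = 0.3011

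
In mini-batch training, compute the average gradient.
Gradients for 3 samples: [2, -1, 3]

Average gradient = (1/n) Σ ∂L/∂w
Average gradient = 1.333

Average = (1/3)(2 + -1 + 3) = 4/3 = 1.333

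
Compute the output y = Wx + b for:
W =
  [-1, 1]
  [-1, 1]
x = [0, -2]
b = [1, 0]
y = [-1, -2]

Wx = [-1×0 + 1×-2, -1×0 + 1×-2]
   = [-2, -2]
y = Wx + b = [-2 + 1, -2 + 0] = [-1, -2]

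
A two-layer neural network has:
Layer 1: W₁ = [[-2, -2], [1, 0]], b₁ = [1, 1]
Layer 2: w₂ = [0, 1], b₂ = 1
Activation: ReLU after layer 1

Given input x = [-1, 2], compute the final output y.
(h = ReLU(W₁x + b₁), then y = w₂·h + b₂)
y = 1

Layer 1 pre-activation: z₁ = [-1, 0]
After ReLU: h = [0, 0]
Layer 2 output: y = 0×0 + 1×0 + 1 = 1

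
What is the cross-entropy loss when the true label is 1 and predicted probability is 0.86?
L = 0.1508

L = -1·log(0.86) - 0·log(0.14) = -log(0.86) = 0.1508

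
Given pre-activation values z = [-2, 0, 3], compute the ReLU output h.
h = [0, 0, 3]

ReLU applied element-wise: max(0,-2)=0, max(0,0)=0, max(0,3)=3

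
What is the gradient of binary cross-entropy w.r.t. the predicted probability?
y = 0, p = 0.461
∂L/∂p = 1.855

∂L/∂p = -y/p + (1-y)/(1-p) = 0 + 1/0.539 = 1.855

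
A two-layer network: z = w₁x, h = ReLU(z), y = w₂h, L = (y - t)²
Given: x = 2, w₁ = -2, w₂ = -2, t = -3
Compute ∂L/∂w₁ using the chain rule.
∂L/∂w₁ = 0

Forward pass:
z = w₁x = -2×2 = -4
h = ReLU(-4) = 0
y = w₂h = -2×0 = 0

Backward pass:
∂L/∂y = 2(y - t) = 2(0 - -3) = 6
∂y/∂h = w₂ = -2
∂h/∂z = 0 (ReLU derivative)
∂z/∂w₁ = x = 2

∂L/∂w₁ = 6 × -2 × 0 × 2 = 0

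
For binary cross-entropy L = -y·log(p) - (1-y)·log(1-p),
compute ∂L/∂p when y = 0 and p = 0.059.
∂L/∂p = 1.063

∂L/∂p = -y/p + (1-y)/(1-p) = 0 + 1/0.941 = 1.063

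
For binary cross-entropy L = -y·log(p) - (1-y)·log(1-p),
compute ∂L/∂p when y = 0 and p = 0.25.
∂L/∂p = 1.333

∂L/∂p = -y/p + (1-y)/(1-p) = 0 + 1/0.75 = 1.333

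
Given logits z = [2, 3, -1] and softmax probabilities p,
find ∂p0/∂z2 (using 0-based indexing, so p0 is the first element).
∂p0/∂z2 = -0.003507

p = softmax(z) = [0.2654, 0.7214, 0.01321]
p0 = 0.2654, p2 = 0.01321

∂p0/∂z2 = -p0 × p2 = -0.2654 × 0.01321 = -0.003507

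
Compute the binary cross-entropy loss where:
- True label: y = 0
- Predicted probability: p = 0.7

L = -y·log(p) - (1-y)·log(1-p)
L = 1.204

L = -0·log(0.7) - 1·log(0.3) = -log(0.3) = 1.204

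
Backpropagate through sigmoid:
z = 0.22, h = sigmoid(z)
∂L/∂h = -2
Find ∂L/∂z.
∂L/∂z = -0.494

σ(0.22) = 0.5548
σ'(0.22) = σ(0.22)(1 - σ(0.22)) = 0.5548 × 0.4452 = 0.247
∂L/∂z = ∂L/∂h · σ'(z) = -2 × 0.247 = -0.494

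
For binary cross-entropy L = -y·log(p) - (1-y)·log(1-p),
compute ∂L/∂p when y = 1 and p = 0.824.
∂L/∂p = -1.214

∂L/∂p = -y/p + (1-y)/(1-p) = -1/0.824 + 0 = -1.214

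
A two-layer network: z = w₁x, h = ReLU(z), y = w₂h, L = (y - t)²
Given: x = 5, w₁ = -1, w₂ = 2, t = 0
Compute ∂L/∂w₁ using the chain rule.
∂L/∂w₁ = 0

Forward pass:
z = w₁x = -1×5 = -5
h = ReLU(-5) = 0
y = w₂h = 2×0 = 0

Backward pass:
∂L/∂y = 2(y - t) = 2(0 - 0) = 0
∂y/∂h = w₂ = 2
∂h/∂z = 0 (ReLU derivative)
∂z/∂w₁ = x = 5

∂L/∂w₁ = 0 × 2 × 0 × 5 = 0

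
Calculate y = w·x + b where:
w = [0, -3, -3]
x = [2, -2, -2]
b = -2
y = 10

y = (0)(2) + (-3)(-2) + (-3)(-2) + -2 = 10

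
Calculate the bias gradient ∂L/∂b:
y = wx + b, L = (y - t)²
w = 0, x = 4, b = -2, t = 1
∂L/∂b = -6

y = wx + b = (0)(4) + -2 = -2
∂L/∂y = 2(y - t) = 2(-2 - 1) = -6
∂y/∂b = 1
∂L/∂b = ∂L/∂y · ∂y/∂b = -6 × 1 = -6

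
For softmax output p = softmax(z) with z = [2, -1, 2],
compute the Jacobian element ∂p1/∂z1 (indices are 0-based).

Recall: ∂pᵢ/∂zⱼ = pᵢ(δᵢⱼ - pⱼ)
∂p1/∂z1 = 0.0237

p = softmax(z) = [0.4879, 0.02429, 0.4879]
p1 = 0.02429

∂p1/∂z1 = p1(1 - p1) = 0.02429 × (1 - 0.02429) = 0.0237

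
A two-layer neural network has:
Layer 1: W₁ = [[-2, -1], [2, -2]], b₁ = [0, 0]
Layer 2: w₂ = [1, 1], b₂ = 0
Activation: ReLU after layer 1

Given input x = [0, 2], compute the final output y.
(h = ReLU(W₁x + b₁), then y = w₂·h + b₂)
y = 0

Layer 1 pre-activation: z₁ = [-2, -4]
After ReLU: h = [0, 0]
Layer 2 output: y = 1×0 + 1×0 + 0 = 0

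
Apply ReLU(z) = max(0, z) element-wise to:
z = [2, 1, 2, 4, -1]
h = [2, 1, 2, 4, 0]

ReLU applied element-wise: max(0,2)=2, max(0,1)=1, max(0,2)=2, max(0,4)=4, max(0,-1)=0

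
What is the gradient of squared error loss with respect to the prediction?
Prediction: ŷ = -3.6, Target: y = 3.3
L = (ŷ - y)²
∂L/∂ŷ = -13.8

∂L/∂ŷ = 2(ŷ - y) = 2(-3.6 - 3.3) = 2(-6.9) = -13.8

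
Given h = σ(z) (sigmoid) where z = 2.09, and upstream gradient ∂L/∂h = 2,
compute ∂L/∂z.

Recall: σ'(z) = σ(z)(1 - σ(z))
∂L/∂z = 0.1959

σ(2.09) = 0.8899
σ'(2.09) = σ(2.09)(1 - σ(2.09)) = 0.8899 × 0.1101 = 0.09796
∂L/∂z = ∂L/∂h · σ'(z) = 2 × 0.09796 = 0.1959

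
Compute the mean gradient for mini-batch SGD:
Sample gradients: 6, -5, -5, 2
Average gradient = -0.5

Average = (1/4)(6 + -5 + -5 + 2) = -2/4 = -0.5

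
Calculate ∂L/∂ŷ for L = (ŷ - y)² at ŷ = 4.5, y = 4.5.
∂L/∂ŷ = 0.0

∂L/∂ŷ = 2(ŷ - y) = 2(4.5 - 4.5) = 2(0.0) = 0.0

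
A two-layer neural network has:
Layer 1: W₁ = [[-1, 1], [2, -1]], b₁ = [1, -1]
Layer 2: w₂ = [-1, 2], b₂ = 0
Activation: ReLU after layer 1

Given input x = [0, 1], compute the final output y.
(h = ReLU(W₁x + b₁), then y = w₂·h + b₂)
y = -2

Layer 1 pre-activation: z₁ = [2, -2]
After ReLU: h = [2, 0]
Layer 2 output: y = -1×2 + 2×0 + 0 = -2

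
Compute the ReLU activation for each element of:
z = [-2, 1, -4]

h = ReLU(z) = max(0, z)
h = [0, 1, 0]

ReLU applied element-wise: max(0,-2)=0, max(0,1)=1, max(0,-4)=0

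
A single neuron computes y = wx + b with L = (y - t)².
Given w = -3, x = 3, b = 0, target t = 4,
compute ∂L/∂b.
∂L/∂b = -26

y = wx + b = (-3)(3) + 0 = -9
∂L/∂y = 2(y - t) = 2(-9 - 4) = -26
∂y/∂b = 1
∂L/∂b = ∂L/∂y · ∂y/∂b = -26 × 1 = -26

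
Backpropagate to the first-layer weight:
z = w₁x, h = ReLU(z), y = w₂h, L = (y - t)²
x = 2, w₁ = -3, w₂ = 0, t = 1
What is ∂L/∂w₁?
∂L/∂w₁ = 0

Forward pass:
z = w₁x = -3×2 = -6
h = ReLU(-6) = 0
y = w₂h = 0×0 = 0

Backward pass:
∂L/∂y = 2(y - t) = 2(0 - 1) = -2
∂y/∂h = w₂ = 0
∂h/∂z = 0 (ReLU derivative)
∂z/∂w₁ = x = 2

∂L/∂w₁ = -2 × 0 × 0 × 2 = 0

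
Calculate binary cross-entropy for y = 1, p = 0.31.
L = 1.171

L = -1·log(0.31) - 0·log(0.69) = -log(0.31) = 1.171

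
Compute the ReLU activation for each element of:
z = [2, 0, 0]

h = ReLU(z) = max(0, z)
h = [2, 0, 0]

ReLU applied element-wise: max(0,2)=2, max(0,0)=0, max(0,0)=0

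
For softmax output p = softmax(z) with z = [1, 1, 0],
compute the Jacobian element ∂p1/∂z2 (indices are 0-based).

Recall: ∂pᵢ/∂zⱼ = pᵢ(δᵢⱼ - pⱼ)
∂p1/∂z2 = -0.06561

p = softmax(z) = [0.4223, 0.4223, 0.1554]
p1 = 0.4223, p2 = 0.1554

∂p1/∂z2 = -p1 × p2 = -0.4223 × 0.1554 = -0.06561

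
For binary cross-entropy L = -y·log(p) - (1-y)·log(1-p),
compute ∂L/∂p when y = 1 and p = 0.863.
∂L/∂p = -1.159

∂L/∂p = -y/p + (1-y)/(1-p) = -1/0.863 + 0 = -1.159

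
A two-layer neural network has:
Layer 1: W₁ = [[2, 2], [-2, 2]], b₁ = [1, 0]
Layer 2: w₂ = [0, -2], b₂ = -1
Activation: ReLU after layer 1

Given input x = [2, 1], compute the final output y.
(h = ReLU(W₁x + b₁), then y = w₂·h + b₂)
y = -1

Layer 1 pre-activation: z₁ = [7, -2]
After ReLU: h = [7, 0]
Layer 2 output: y = 0×7 + -2×0 + -1 = -1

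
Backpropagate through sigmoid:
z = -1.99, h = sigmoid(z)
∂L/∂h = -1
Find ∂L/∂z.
∂L/∂z = -0.1058

σ(-1.99) = 0.1203
σ'(-1.99) = σ(-1.99)(1 - σ(-1.99)) = 0.1203 × 0.8797 = 0.1058
∂L/∂z = ∂L/∂h · σ'(z) = -1 × 0.1058 = -0.1058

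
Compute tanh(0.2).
0.1974

tanh(0.2) = (e^(0.2) - e^(-0.2))/(e^(0.2) + e^(-0.2)) = 0.1974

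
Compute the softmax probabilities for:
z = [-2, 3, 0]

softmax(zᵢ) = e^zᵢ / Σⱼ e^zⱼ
p = [0.0064, 0.9465, 0.0471]

exp(z) = [0.1353, 20.09, 1]
Sum = 21.22
p = [0.0064, 0.9465, 0.0471]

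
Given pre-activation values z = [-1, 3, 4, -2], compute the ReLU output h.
h = [0, 3, 4, 0]

ReLU applied element-wise: max(0,-1)=0, max(0,3)=3, max(0,4)=4, max(0,-2)=0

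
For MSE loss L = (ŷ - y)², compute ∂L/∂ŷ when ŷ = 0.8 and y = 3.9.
∂L/∂ŷ = -6.2

∂L/∂ŷ = 2(ŷ - y) = 2(0.8 - 3.9) = 2(-3.1) = -6.2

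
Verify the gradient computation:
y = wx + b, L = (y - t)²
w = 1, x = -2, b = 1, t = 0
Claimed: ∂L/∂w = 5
Incorrect

y = (1)(-2) + 1 = -1
∂L/∂y = 2(y - t) = 2(-1 - 0) = -2
∂y/∂w = x = -2
∂L/∂w = -2 × -2 = 4

Claimed value: 5
Incorrect: The correct gradient is 4.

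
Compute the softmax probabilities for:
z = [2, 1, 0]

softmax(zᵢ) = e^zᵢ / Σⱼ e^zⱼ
p = [0.6652, 0.2447, 0.09]

exp(z) = [7.389, 2.718, 1]
Sum = 11.11
p = [0.6652, 0.2447, 0.09]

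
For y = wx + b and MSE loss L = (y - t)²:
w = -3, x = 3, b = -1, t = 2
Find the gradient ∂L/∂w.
∂L/∂w = -72

y = wx + b = (-3)(3) + -1 = -10
∂L/∂y = 2(y - t) = 2(-10 - 2) = -24
∂y/∂w = x = 3
∂L/∂w = ∂L/∂y · ∂y/∂w = -24 × 3 = -72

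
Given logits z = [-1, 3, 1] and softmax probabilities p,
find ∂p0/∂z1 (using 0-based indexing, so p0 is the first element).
∂p0/∂z1 = -0.01376

p = softmax(z) = [0.01588, 0.8668, 0.1173]
p0 = 0.01588, p1 = 0.8668

∂p0/∂z1 = -p0 × p1 = -0.01588 × 0.8668 = -0.01376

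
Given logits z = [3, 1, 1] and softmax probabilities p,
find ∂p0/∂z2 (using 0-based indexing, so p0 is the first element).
∂p0/∂z2 = -0.08382

p = softmax(z) = [0.787, 0.1065, 0.1065]
p0 = 0.787, p2 = 0.1065

∂p0/∂z2 = -p0 × p2 = -0.787 × 0.1065 = -0.08382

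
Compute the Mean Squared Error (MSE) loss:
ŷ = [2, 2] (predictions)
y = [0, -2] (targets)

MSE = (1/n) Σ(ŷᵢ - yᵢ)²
MSE = 10

MSE = (1/2)((2-0)² + (2--2)²) = (1/2)(4 + 16) = 10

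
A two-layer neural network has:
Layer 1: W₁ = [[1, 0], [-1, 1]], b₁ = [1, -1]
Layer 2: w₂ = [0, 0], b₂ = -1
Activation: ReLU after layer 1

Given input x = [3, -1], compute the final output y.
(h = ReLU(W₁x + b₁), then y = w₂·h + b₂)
y = -1

Layer 1 pre-activation: z₁ = [4, -5]
After ReLU: h = [4, 0]
Layer 2 output: y = 0×4 + 0×0 + -1 = -1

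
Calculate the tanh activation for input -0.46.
-0.4301

tanh(-0.46) = (e^(-0.46) - e^(0.46))/(e^(-0.46) + e^(0.46)) = -0.4301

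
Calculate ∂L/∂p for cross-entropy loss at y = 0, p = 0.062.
∂L/∂p = 1.066

∂L/∂p = -y/p + (1-y)/(1-p) = 0 + 1/0.938 = 1.066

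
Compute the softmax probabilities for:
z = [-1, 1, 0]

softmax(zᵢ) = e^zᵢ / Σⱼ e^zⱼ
p = [0.09, 0.6652, 0.2447]

exp(z) = [0.3679, 2.718, 1]
Sum = 4.086
p = [0.09, 0.6652, 0.2447]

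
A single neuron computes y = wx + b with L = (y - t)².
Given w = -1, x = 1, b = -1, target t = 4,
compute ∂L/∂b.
∂L/∂b = -12

y = wx + b = (-1)(1) + -1 = -2
∂L/∂y = 2(y - t) = 2(-2 - 4) = -12
∂y/∂b = 1
∂L/∂b = ∂L/∂y · ∂y/∂b = -12 × 1 = -12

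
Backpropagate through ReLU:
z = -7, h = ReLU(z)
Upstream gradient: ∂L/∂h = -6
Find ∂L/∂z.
∂L/∂z = 0

h = ReLU(-7) = 0
Since z < 0: ∂h/∂z = 0
∂L/∂z = ∂L/∂h · ∂h/∂z = -6 × 0 = 0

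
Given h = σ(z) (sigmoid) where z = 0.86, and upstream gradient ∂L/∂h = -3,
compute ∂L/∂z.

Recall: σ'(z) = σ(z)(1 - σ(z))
∂L/∂z = -0.6268

σ(0.86) = 0.7027
σ'(0.86) = σ(0.86)(1 - σ(0.86)) = 0.7027 × 0.2973 = 0.2089
∂L/∂z = ∂L/∂h · σ'(z) = -3 × 0.2089 = -0.6268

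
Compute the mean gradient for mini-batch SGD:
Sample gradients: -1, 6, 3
Average gradient = 2.667

Average = (1/3)(-1 + 6 + 3) = 8/3 = 2.667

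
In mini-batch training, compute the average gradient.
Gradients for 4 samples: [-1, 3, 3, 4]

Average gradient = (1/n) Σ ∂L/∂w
Average gradient = 2.25

Average = (1/4)(-1 + 3 + 3 + 4) = 9/4 = 2.25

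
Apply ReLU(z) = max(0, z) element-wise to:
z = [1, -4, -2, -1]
h = [1, 0, 0, 0]

ReLU applied element-wise: max(0,1)=1, max(0,-4)=0, max(0,-2)=0, max(0,-1)=0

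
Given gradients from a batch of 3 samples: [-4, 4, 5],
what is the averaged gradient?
Average gradient = 1.667

Average = (1/3)(-4 + 4 + 5) = 5/3 = 1.667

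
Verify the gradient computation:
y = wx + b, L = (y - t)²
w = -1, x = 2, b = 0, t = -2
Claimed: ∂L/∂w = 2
Incorrect

y = (-1)(2) + 0 = -2
∂L/∂y = 2(y - t) = 2(-2 - -2) = 0
∂y/∂w = x = 2
∂L/∂w = 0 × 2 = 0

Claimed value: 2
Incorrect: The correct gradient is 0.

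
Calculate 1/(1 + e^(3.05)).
0.04522

sigmoid(-3.05) = 1/(1 + e^(3.05)) = 1/(1 + 21.12) = 0.04522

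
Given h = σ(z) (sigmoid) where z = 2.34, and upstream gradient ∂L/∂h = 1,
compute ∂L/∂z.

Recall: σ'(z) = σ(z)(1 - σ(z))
∂L/∂z = 0.08014

σ(2.34) = 0.9121
σ'(2.34) = σ(2.34)(1 - σ(2.34)) = 0.9121 × 0.08786 = 0.08014
∂L/∂z = ∂L/∂h · σ'(z) = 1 × 0.08014 = 0.08014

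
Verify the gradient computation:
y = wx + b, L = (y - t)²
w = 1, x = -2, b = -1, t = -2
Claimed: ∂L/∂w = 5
Incorrect

y = (1)(-2) + -1 = -3
∂L/∂y = 2(y - t) = 2(-3 - -2) = -2
∂y/∂w = x = -2
∂L/∂w = -2 × -2 = 4

Claimed value: 5
Incorrect: The correct gradient is 4.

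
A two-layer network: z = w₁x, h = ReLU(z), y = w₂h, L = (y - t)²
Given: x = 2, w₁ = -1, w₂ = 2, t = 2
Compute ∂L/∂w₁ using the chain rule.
∂L/∂w₁ = 0

Forward pass:
z = w₁x = -1×2 = -2
h = ReLU(-2) = 0
y = w₂h = 2×0 = 0

Backward pass:
∂L/∂y = 2(y - t) = 2(0 - 2) = -4
∂y/∂h = w₂ = 2
∂h/∂z = 0 (ReLU derivative)
∂z/∂w₁ = x = 2

∂L/∂w₁ = -4 × 2 × 0 × 2 = 0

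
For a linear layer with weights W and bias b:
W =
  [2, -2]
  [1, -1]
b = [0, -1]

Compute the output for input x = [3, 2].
y = [2, 0]

Wx = [2×3 + -2×2, 1×3 + -1×2]
   = [2, 1]
y = Wx + b = [2 + 0, 1 + -1] = [2, 0]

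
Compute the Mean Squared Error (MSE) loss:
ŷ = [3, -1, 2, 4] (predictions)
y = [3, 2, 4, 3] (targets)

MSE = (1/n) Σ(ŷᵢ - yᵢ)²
MSE = 3.5

MSE = (1/4)((3-3)² + (-1-2)² + (2-4)² + (4-3)²) = (1/4)(0 + 9 + 4 + 1) = 3.5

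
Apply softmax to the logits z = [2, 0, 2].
p = [0.4683, 0.0634, 0.4683]

exp(z) = [7.389, 1, 7.389]
Sum = 15.78
p = [0.4683, 0.0634, 0.4683]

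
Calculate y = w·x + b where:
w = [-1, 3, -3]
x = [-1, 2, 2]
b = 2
y = 3

y = (-1)(-1) + (3)(2) + (-3)(2) + 2 = 3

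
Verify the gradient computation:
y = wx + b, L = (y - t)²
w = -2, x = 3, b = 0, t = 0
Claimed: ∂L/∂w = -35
Incorrect

y = (-2)(3) + 0 = -6
∂L/∂y = 2(y - t) = 2(-6 - 0) = -12
∂y/∂w = x = 3
∂L/∂w = -12 × 3 = -36

Claimed value: -35
Incorrect: The correct gradient is -36.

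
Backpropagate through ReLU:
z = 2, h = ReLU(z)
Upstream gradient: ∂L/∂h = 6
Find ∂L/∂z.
∂L/∂z = 6

h = ReLU(2) = 2
Since z > 0: ∂h/∂z = 1
∂L/∂z = ∂L/∂h · ∂h/∂z = 6 × 1 = 6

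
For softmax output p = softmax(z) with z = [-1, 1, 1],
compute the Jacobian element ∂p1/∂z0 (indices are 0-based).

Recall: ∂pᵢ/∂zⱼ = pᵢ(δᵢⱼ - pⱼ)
∂p1/∂z0 = -0.02968

p = softmax(z) = [0.06338, 0.4683, 0.4683]
p1 = 0.4683, p0 = 0.06338

∂p1/∂z0 = -p1 × p0 = -0.4683 × 0.06338 = -0.02968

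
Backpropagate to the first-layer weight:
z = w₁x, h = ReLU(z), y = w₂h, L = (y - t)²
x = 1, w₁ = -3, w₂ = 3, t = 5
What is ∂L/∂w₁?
∂L/∂w₁ = 0

Forward pass:
z = w₁x = -3×1 = -3
h = ReLU(-3) = 0
y = w₂h = 3×0 = 0

Backward pass:
∂L/∂y = 2(y - t) = 2(0 - 5) = -10
∂y/∂h = w₂ = 3
∂h/∂z = 0 (ReLU derivative)
∂z/∂w₁ = x = 1

∂L/∂w₁ = -10 × 3 × 0 × 1 = 0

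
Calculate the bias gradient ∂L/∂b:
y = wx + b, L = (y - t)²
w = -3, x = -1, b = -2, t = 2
∂L/∂b = -2

y = wx + b = (-3)(-1) + -2 = 1
∂L/∂y = 2(y - t) = 2(1 - 2) = -2
∂y/∂b = 1
∂L/∂b = ∂L/∂y · ∂y/∂b = -2 × 1 = -2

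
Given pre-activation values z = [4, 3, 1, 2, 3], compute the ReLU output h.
h = [4, 3, 1, 2, 3]

ReLU applied element-wise: max(0,4)=4, max(0,3)=3, max(0,1)=1, max(0,2)=2, max(0,3)=3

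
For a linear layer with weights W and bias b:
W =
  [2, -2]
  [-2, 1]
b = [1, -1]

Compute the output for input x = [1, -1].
y = [5, -4]

Wx = [2×1 + -2×-1, -2×1 + 1×-1]
   = [4, -3]
y = Wx + b = [4 + 1, -3 + -1] = [5, -4]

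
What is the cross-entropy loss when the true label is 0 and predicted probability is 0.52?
L = 0.734

L = -0·log(0.52) - 1·log(0.48) = -log(0.48) = 0.734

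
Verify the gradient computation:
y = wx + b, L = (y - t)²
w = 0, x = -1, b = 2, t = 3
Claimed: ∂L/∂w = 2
Correct

y = (0)(-1) + 2 = 2
∂L/∂y = 2(y - t) = 2(2 - 3) = -2
∂y/∂w = x = -1
∂L/∂w = -2 × -1 = 2

Claimed value: 2
Correct: The correct gradient is 2.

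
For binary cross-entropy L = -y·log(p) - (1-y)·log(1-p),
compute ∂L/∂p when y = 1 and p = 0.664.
∂L/∂p = -1.506

∂L/∂p = -y/p + (1-y)/(1-p) = -1/0.664 + 0 = -1.506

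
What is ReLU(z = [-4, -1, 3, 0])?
h = [0, 0, 3, 0]

ReLU applied element-wise: max(0,-4)=0, max(0,-1)=0, max(0,3)=3, max(0,0)=0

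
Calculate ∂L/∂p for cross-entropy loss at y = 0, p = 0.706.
∂L/∂p = 3.401

∂L/∂p = -y/p + (1-y)/(1-p) = 0 + 1/0.294 = 3.401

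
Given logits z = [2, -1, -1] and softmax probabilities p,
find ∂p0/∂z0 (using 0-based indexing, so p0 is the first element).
∂p0/∂z0 = 0.08236

p = softmax(z) = [0.9094, 0.04528, 0.04528]
p0 = 0.9094

∂p0/∂z0 = p0(1 - p0) = 0.9094 × (1 - 0.9094) = 0.08236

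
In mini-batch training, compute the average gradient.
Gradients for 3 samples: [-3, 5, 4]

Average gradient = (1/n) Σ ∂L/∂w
Average gradient = 2

Average = (1/3)(-3 + 5 + 4) = 6/3 = 2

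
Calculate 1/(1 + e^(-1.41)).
0.8038

sigmoid(1.41) = 1/(1 + e^(-1.41)) = 1/(1 + 0.2441) = 0.8038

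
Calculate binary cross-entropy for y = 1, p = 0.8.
L = 0.2231

L = -1·log(0.8) - 0·log(0.2) = -log(0.8) = 0.2231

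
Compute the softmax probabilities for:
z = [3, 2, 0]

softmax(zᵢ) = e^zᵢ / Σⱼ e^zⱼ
p = [0.7054, 0.2595, 0.0351]

exp(z) = [20.09, 7.389, 1]
Sum = 28.47
p = [0.7054, 0.2595, 0.0351]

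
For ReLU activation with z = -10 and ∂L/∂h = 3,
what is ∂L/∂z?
∂L/∂z = 0

h = ReLU(-10) = 0
Since z < 0: ∂h/∂z = 0
∂L/∂z = ∂L/∂h · ∂h/∂z = 3 × 0 = 0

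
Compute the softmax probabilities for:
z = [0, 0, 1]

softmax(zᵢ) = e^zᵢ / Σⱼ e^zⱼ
p = [0.2119, 0.2119, 0.5761]

exp(z) = [1, 1, 2.718]
Sum = 4.718
p = [0.2119, 0.2119, 0.5761]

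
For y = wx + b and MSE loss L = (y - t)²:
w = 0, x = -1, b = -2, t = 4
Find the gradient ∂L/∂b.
∂L/∂b = -12

y = wx + b = (0)(-1) + -2 = -2
∂L/∂y = 2(y - t) = 2(-2 - 4) = -12
∂y/∂b = 1
∂L/∂b = ∂L/∂y · ∂y/∂b = -12 × 1 = -12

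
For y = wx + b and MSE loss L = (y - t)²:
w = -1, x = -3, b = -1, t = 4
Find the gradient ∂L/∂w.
∂L/∂w = 12

y = wx + b = (-1)(-3) + -1 = 2
∂L/∂y = 2(y - t) = 2(2 - 4) = -4
∂y/∂w = x = -3
∂L/∂w = ∂L/∂y · ∂y/∂w = -4 × -3 = 12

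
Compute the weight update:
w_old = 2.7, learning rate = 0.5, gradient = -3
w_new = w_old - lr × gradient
w_new = 4.2

w_new = w - η·∂L/∂w = 2.7 - 0.5×(-3) = 2.7 - (-1.5) = 4.2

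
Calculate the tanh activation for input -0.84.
-0.6858

tanh(-0.84) = (e^(-0.84) - e^(0.84))/(e^(-0.84) + e^(0.84)) = -0.6858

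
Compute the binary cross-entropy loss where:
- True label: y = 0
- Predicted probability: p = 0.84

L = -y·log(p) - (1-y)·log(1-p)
L = 1.833

L = -0·log(0.84) - 1·log(0.16) = -log(0.16) = 1.833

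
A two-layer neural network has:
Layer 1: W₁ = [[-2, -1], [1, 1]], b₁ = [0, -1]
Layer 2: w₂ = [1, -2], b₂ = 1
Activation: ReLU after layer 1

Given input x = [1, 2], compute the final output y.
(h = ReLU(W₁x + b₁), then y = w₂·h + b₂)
y = -3

Layer 1 pre-activation: z₁ = [-4, 2]
After ReLU: h = [0, 2]
Layer 2 output: y = 1×0 + -2×2 + 1 = -3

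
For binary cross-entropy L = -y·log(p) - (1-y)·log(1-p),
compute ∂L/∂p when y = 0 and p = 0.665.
∂L/∂p = 2.985

∂L/∂p = -y/p + (1-y)/(1-p) = 0 + 1/0.335 = 2.985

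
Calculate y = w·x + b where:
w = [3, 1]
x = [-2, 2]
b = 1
y = -3

y = (3)(-2) + (1)(2) + 1 = -3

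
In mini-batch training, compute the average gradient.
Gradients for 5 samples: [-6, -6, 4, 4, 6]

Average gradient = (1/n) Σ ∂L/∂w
Average gradient = 0.4

Average = (1/5)(-6 + -6 + 4 + 4 + 6) = 2/5 = 0.4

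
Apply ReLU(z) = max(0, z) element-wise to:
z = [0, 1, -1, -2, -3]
h = [0, 1, 0, 0, 0]

ReLU applied element-wise: max(0,0)=0, max(0,1)=1, max(0,-1)=0, max(0,-2)=0, max(0,-3)=0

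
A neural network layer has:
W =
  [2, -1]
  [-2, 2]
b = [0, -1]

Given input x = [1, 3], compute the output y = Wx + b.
y = [-1, 3]

Wx = [2×1 + -1×3, -2×1 + 2×3]
   = [-1, 4]
y = Wx + b = [-1 + 0, 4 + -1] = [-1, 3]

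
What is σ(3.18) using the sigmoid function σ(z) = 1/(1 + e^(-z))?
0.9601

sigmoid(3.18) = 1/(1 + e^(-3.18)) = 1/(1 + 0.04159) = 0.9601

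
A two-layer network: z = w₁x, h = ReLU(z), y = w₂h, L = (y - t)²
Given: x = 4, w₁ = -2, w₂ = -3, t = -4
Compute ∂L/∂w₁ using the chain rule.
∂L/∂w₁ = 0

Forward pass:
z = w₁x = -2×4 = -8
h = ReLU(-8) = 0
y = w₂h = -3×0 = 0

Backward pass:
∂L/∂y = 2(y - t) = 2(0 - -4) = 8
∂y/∂h = w₂ = -3
∂h/∂z = 0 (ReLU derivative)
∂z/∂w₁ = x = 4

∂L/∂w₁ = 8 × -3 × 0 × 4 = 0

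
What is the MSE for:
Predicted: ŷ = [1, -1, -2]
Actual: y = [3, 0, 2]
MSE = 7

MSE = (1/3)((1-3)² + (-1-0)² + (-2-2)²) = (1/3)(4 + 1 + 16) = 7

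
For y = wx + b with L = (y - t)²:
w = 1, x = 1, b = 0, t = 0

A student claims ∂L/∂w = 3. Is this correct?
Incorrect

y = (1)(1) + 0 = 1
∂L/∂y = 2(y - t) = 2(1 - 0) = 2
∂y/∂w = x = 1
∂L/∂w = 2 × 1 = 2

Claimed value: 3
Incorrect: The correct gradient is 2.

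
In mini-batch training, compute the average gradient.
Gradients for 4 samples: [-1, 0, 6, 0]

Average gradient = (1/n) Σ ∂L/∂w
Average gradient = 1.25

Average = (1/4)(-1 + 0 + 6 + 0) = 5/4 = 1.25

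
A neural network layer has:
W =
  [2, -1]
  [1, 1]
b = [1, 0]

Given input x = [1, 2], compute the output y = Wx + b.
y = [1, 3]

Wx = [2×1 + -1×2, 1×1 + 1×2]
   = [0, 3]
y = Wx + b = [0 + 1, 3 + 0] = [1, 3]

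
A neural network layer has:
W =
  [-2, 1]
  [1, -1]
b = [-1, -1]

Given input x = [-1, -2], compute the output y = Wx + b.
y = [-1, 0]

Wx = [-2×-1 + 1×-2, 1×-1 + -1×-2]
   = [0, 1]
y = Wx + b = [0 + -1, 1 + -1] = [-1, 0]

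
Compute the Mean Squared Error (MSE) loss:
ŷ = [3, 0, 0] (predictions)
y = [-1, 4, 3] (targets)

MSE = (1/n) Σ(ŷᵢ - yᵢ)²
MSE = 13.67

MSE = (1/3)((3--1)² + (0-4)² + (0-3)²) = (1/3)(16 + 16 + 9) = 13.67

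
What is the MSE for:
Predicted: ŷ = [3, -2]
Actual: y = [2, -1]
MSE = 1

MSE = (1/2)((3-2)² + (-2--1)²) = (1/2)(1 + 1) = 1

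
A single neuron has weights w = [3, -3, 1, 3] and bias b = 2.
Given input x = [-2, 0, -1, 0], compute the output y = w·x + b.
y = -5

y = (3)(-2) + (-3)(0) + (1)(-1) + (3)(0) + 2 = -5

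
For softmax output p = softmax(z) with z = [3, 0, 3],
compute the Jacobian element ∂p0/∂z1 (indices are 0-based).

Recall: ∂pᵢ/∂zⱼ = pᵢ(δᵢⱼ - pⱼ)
∂p0/∂z1 = -0.01185

p = softmax(z) = [0.4879, 0.02429, 0.4879]
p0 = 0.4879, p1 = 0.02429

∂p0/∂z1 = -p0 × p1 = -0.4879 × 0.02429 = -0.01185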